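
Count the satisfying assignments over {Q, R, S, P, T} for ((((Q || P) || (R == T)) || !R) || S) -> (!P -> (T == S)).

Initial set: {(((((Q || P) || (R == T)) || !R) || S) -> (!P -> (T == S)))}.
(((((Q || P) || (R == T)) || !R) || S) -> (!P -> (T == S))): β-rule — branch into !((((Q || P) || (R == T)) || !R) || S)  //  (!P -> (T == S)).
  branch 1 (add !((((Q || P) || (R == T)) || !R) || S)):
    !((((Q || P) || (R == T)) || !R) || S): α-rule — add !(((Q || P) || (R == T)) || !R), !S.
    !(((Q || P) || (R == T)) || !R): α-rule — add !((Q || P) || (R == T)), !!R.
    !((Q || P) || (R == T)): α-rule — add !(Q || P), !(R == T).
    !(Q || P): α-rule — add !Q, !P.
    !(R == T): β-rule — branch into R, !T  //  !R, T.
      branch 1.1 (add R, !T):
        ○ open, literals {P=0, Q=0, R=1, S=0, T=0}.
      branch 1.2 (add !R, T):
        × closes — contains both R and !R.
  branch 2 (add (!P -> (T == S))):
    (!P -> (T == S)): β-rule — branch into !!P  //  (T == S).
      branch 2.1 (add !!P):
        ○ open, literals {P=1}.
      branch 2.2 (add (T == S)):
        (T == S): β-rule — branch into T, S  //  !T, !S.
          branch 2.2.1 (add T, S):
            ○ open, literals {S=1, T=1}.
          branch 2.2.2 (add !T, !S):
            ○ open, literals {S=0, T=0}.
1 branch closed, 4 open.
Each open branch fixes some atoms; the unmentioned ones are free. Counting distinct full assignments: branch {P=0, Q=0, R=1, S=0, T=0} (none free) contributes 1 new; branch {P=1} (Q, R, S, T) contributes 16 new; branch {S=1, T=1} (Q, R, P) contributes 4 new; branch {S=0, T=0} (Q, R, P) contributes 3 new. Total: 24.

24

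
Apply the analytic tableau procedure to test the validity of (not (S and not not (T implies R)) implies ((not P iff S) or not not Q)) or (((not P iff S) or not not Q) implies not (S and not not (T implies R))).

Assume the negation and expand:
Initial set: {not ((not (S and not not (T implies R)) implies ((not P iff S) or not not Q)) or (((not P iff S) or not not Q) implies not (S and not not (T implies R))))}.
not ((not (S and not not (T implies R)) implies ((not P iff S) or not not Q)) or (((not P iff S) or not not Q) implies not (S and not not (T implies R)))): α-rule — add not (not (S and not not (T implies R)) implies ((not P iff S) or not not Q)), not (((not P iff S) or not not Q) implies not (S and not not (T implies R))).
not (not (S and not not (T implies R)) implies ((not P iff S) or not not Q)): α-rule — add not (S and not not (T implies R)), not ((not P iff S) or not not Q).
not (((not P iff S) or not not Q) implies not (S and not not (T implies R))): α-rule — add ((not P iff S) or not not Q), not not (S and not not (T implies R)).
not ((not P iff S) or not not Q): α-rule — add not (not P iff S), not not not Q.
not not (S and not not (T implies R)): α-rule — add S, not not (T implies R).
not not not Q: drop double negation, giving not Q.
not not (T implies R): drop double negation, giving (T implies R).
not (S and not not (T implies R)): β-rule — branch into not S  //  not not not (T implies R).
  branch 1 (add not S):
    × closes — contains both S and not S.
  branch 2 (add not not not (T implies R)):
    not not not (T implies R): drop double negation, giving not (T implies R).
    not (T implies R): α-rule — add T, not R.
    ((not P iff S) or not not Q): β-rule — branch into (not P iff S)  //  not not Q.
      branch 2.1 (add (not P iff S)):
        not (not P iff S): β-rule — branch into not P, not S  //  not not P, S.
          branch 2.1.1 (add not P, not S):
            × closes — contains both S and not S.
          branch 2.1.2 (add not not P, S):
            (T implies R): β-rule — branch into not T  //  R.
              branch 2.1.2.1 (add not T):
                × closes — contains both T and not T.
              branch 2.1.2.2 (add R):
                × closes — contains both R and not R.
      branch 2.2 (add not not Q):
        not not Q: drop double negation, giving Q.
        × closes — contains both Q and not Q.
All 5 branches close.
Every branch closed, so the negation is unsatisfiable and the formula is valid.

Valid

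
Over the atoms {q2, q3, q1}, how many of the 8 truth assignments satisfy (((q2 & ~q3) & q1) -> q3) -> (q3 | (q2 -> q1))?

Initial set: {((((q2 & ~q3) & q1) -> q3) -> (q3 | (q2 -> q1)))}.
((((q2 & ~q3) & q1) -> q3) -> (q3 | (q2 -> q1))): β-rule — branch into ~(((q2 & ~q3) & q1) -> q3)  //  (q3 | (q2 -> q1)).
  branch 1 (add ~(((q2 & ~q3) & q1) -> q3)):
    ~(((q2 & ~q3) & q1) -> q3): α-rule — add ((q2 & ~q3) & q1), ~q3.
    ((q2 & ~q3) & q1): α-rule — add (q2 & ~q3), q1.
    (q2 & ~q3): α-rule — add q2, ~q3.
    ○ open, literals {q1=T, q2=T, q3=F}.
  branch 2 (add (q3 | (q2 -> q1))):
    (q3 | (q2 -> q1)): β-rule — branch into q3  //  (q2 -> q1).
      branch 2.1 (add q3):
        ○ open, literals {q3=T}.
      branch 2.2 (add (q2 -> q1)):
        (q2 -> q1): β-rule — branch into ~q2  //  q1.
          branch 2.2.1 (add ~q2):
            ○ open, literals {q2=F}.
          branch 2.2.2 (add q1):
            ○ open, literals {q1=T}.
0 branches closed, 4 open.
Each open branch fixes some atoms; the unmentioned ones are free. Counting distinct full assignments: branch {q1=T, q2=T, q3=F} (none free) contributes 1 new; branch {q3=T} (q2, q1) contributes 4 new; branch {q2=F} (q3, q1) contributes 2 new; branch {q1=T} (q2, q3) contributes 0 new. Total: 7.

7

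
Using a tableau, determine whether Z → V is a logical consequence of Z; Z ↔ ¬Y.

No

Initial set: {Z; (Z ↔ ¬Y); ¬(Z → V)}.
¬(Z → V): α-rule — add Z, ¬V.
(Z ↔ ¬Y): β-rule — branch into Z, ¬Y  //  ¬Z, ¬¬Y.
  branch 1 (add Z, ¬Y):
    ○ open, literals {V=false, Y=false, Z=true}.
  branch 2 (add ¬Z, ¬¬Y):
    × closes — contains both Z and ¬Z.
1 branch closed, 1 open.
An open branch gives a countermodel: V=false, Y=false, Z=true (unmentioned atoms arbitrary); the premises hold there but the conclusion fails.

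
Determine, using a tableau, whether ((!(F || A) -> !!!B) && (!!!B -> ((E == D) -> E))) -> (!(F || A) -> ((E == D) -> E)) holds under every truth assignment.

Assume the negation and expand:
Initial set: {!(((!(F || A) -> !!!B) && (!!!B -> ((E == D) -> E))) -> (!(F || A) -> ((E == D) -> E)))}.
!(((!(F || A) -> !!!B) && (!!!B -> ((E == D) -> E))) -> (!(F || A) -> ((E == D) -> E))): α-rule — add ((!(F || A) -> !!!B) && (!!!B -> ((E == D) -> E))), !(!(F || A) -> ((E == D) -> E)).
((!(F || A) -> !!!B) && (!!!B -> ((E == D) -> E))): α-rule — add (!(F || A) -> !!!B), (!!!B -> ((E == D) -> E)).
!(!(F || A) -> ((E == D) -> E)): α-rule — add !(F || A), !((E == D) -> E).
!(F || A): α-rule — add !F, !A.
!((E == D) -> E): α-rule — add (E == D), !E.
(!(F || A) -> !!!B): β-rule — branch into !!(F || A)  //  !!!B.
  branch 1 (add !!(F || A)):
    (!!!B -> ((E == D) -> E)): β-rule — branch into !!!!B  //  ((E == D) -> E).
      branch 1.1 (add !!!!B):
        !!!!B: drop double negation, giving !!B.
        (E == D): β-rule — branch into E, D  //  !E, !D.
          branch 1.1.1 (add E, D):
            × closes — contains both E and !E.
          branch 1.1.2 (add !E, !D):
            !!(F || A): β-rule — branch into F  //  A.
              branch 1.1.2.1 (add F):
                × closes — contains both F and !F.
              branch 1.1.2.2 (add A):
                × closes — contains both A and !A.
      branch 1.2 (add ((E == D) -> E)):
        (E == D): β-rule — branch into E, D  //  !E, !D.
          branch 1.2.1 (add E, D):
            × closes — contains both E and !E.
          branch 1.2.2 (add !E, !D):
            !!(F || A): β-rule — branch into F  //  A.
              branch 1.2.2.1 (add F):
                × closes — contains both F and !F.
              branch 1.2.2.2 (add A):
                × closes — contains both A and !A.
  branch 2 (add !!!B):
    !!!B: drop double negation, giving !B.
    (!!!B -> ((E == D) -> E)): β-rule — branch into !!!!B  //  ((E == D) -> E).
      branch 2.1 (add !!!!B):
        !!!!B: drop double negation, giving !!B.
        × closes — contains both B and !B.
      branch 2.2 (add ((E == D) -> E)):
        (E == D): β-rule — branch into E, D  //  !E, !D.
          branch 2.2.1 (add E, D):
            × closes — contains both E and !E.
          branch 2.2.2 (add !E, !D):
            ((E == D) -> E): β-rule — branch into !(E == D)  //  E.
              branch 2.2.2.1 (add !(E == D)):
                !(E == D): β-rule — branch into E, !D  //  !E, D.
                  branch 2.2.2.1.1 (add E, !D):
                    × closes — contains both E and !E.
                  branch 2.2.2.1.2 (add !E, D):
                    × closes — contains both D and !D.
              branch 2.2.2.2 (add E):
                × closes — contains both E and !E.
All 11 branches close.
Every branch closed, so the negation is unsatisfiable and the formula is valid.

Valid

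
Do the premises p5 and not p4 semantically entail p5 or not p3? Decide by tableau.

Yes

Initial set: {(p5 and not p4); not (p5 or not p3)}.
(p5 and not p4): α-rule — add p5, not p4.
not (p5 or not p3): α-rule — add not p5, not not p3.
× closes — contains both p5 and not p5.
All 1 branch closes.
Every branch closed, so the premises entail the conclusion.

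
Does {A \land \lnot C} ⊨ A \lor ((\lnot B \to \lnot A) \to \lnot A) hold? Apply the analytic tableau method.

Yes

Initial set: {(A \land \lnot C); \lnot (A \lor ((\lnot B \to \lnot A) \to \lnot A))}.
(A \land \lnot C): α-rule — add A, \lnot C.
\lnot (A \lor ((\lnot B \to \lnot A) \to \lnot A)): α-rule — add \lnot A, \lnot ((\lnot B \to \lnot A) \to \lnot A).
× closes — contains both A and \lnot A.
All 1 branch closes.
Every branch closed, so the premises entail the conclusion.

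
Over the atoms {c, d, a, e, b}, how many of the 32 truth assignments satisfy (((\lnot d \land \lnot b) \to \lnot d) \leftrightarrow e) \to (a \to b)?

28

Initial set: {((((\lnot d \land \lnot b) \to \lnot d) \leftrightarrow e) \to (a \to b))}.
((((\lnot d \land \lnot b) \to \lnot d) \leftrightarrow e) \to (a \to b)): β-rule — branch into \lnot (((\lnot d \land \lnot b) \to \lnot d) \leftrightarrow e)  //  (a \to b).
  branch 1 (add \lnot (((\lnot d \land \lnot b) \to \lnot d) \leftrightarrow e)):
    \lnot (((\lnot d \land \lnot b) \to \lnot d) \leftrightarrow e): β-rule — branch into ((\lnot d \land \lnot b) \to \lnot d), \lnot e  //  \lnot ((\lnot d \land \lnot b) \to \lnot d), e.
      branch 1.1 (add ((\lnot d \land \lnot b) \to \lnot d), \lnot e):
        ((\lnot d \land \lnot b) \to \lnot d): β-rule — branch into \lnot (\lnot d \land \lnot b)  //  \lnot d.
          branch 1.1.1 (add \lnot (\lnot d \land \lnot b)):
            \lnot (\lnot d \land \lnot b): β-rule — branch into \lnot \lnot d  //  \lnot \lnot b.
              branch 1.1.1.1 (add \lnot \lnot d):
                ○ open, literals {d=1, e=0}.
              branch 1.1.1.2 (add \lnot \lnot b):
                ○ open, literals {b=1, e=0}.
          branch 1.1.2 (add \lnot d):
            ○ open, literals {d=0, e=0}.
      branch 1.2 (add \lnot ((\lnot d \land \lnot b) \to \lnot d), e):
        \lnot ((\lnot d \land \lnot b) \to \lnot d): α-rule — add (\lnot d \land \lnot b), \lnot \lnot d.
        (\lnot d \land \lnot b): α-rule — add \lnot d, \lnot b.
        × closes — contains both d and \lnot d.
  branch 2 (add (a \to b)):
    (a \to b): β-rule — branch into \lnot a  //  b.
      branch 2.1 (add \lnot a):
        ○ open, literals {a=0}.
      branch 2.2 (add b):
        ○ open, literals {b=1}.
1 branch closed, 5 open.
Each open branch fixes some atoms; the unmentioned ones are free. Counting distinct full assignments: branch {d=1, e=0} (c, a, b) contributes 8 new; branch {b=1, e=0} (c, d, a) contributes 4 new; branch {d=0, e=0} (c, a, b) contributes 4 new; branch {a=0} (c, d, e, b) contributes 8 new; branch {b=1} (c, d, a, e) contributes 4 new. Total: 28.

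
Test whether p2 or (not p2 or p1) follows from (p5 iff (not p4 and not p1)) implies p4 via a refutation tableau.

Initial set: {((p5 iff (not p4 and not p1)) implies p4); not (p2 or (not p2 or p1))}.
not (p2 or (not p2 or p1)): α-rule — add not p2, not (not p2 or p1).
not (not p2 or p1): α-rule — add not not p2, not p1.
× closes — contains both p2 and not p2.
All 1 branch closes.
Every branch closed, so the premises entail the conclusion.

Yes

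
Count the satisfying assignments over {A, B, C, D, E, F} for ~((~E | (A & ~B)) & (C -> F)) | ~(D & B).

58

Initial set: {(~((~E | (A & ~B)) & (C -> F)) | ~(D & B))}.
(~((~E | (A & ~B)) & (C -> F)) | ~(D & B)): β-rule — branch into ~((~E | (A & ~B)) & (C -> F))  //  ~(D & B).
  branch 1 (add ~((~E | (A & ~B)) & (C -> F))):
    ~((~E | (A & ~B)) & (C -> F)): β-rule — branch into ~(~E | (A & ~B))  //  ~(C -> F).
      branch 1.1 (add ~(~E | (A & ~B))):
        ~(~E | (A & ~B)): α-rule — add ~~E, ~(A & ~B).
        ~(A & ~B): β-rule — branch into ~A  //  ~~B.
          branch 1.1.1 (add ~A):
            ○ open, literals {A=false, E=true}.
          branch 1.1.2 (add ~~B):
            ○ open, literals {B=true, E=true}.
      branch 1.2 (add ~(C -> F)):
        ~(C -> F): α-rule — add C, ~F.
        ○ open, literals {C=true, F=false}.
  branch 2 (add ~(D & B)):
    ~(D & B): β-rule — branch into ~D  //  ~B.
      branch 2.1 (add ~D):
        ○ open, literals {D=false}.
      branch 2.2 (add ~B):
        ○ open, literals {B=false}.
0 branches closed, 5 open.
Each open branch fixes some atoms; the unmentioned ones are free. Counting distinct full assignments: branch {A=false, E=true} (B, C, D, F) contributes 16 new; branch {B=true, E=true} (A, C, D, F) contributes 8 new; branch {C=true, F=false} (A, B, D, E) contributes 10 new; branch {D=false} (A, B, C, E, F) contributes 15 new; branch {B=false} (A, C, D, E, F) contributes 9 new. Total: 58.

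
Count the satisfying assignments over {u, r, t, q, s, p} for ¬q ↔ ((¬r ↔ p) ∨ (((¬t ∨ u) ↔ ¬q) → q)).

Initial set: {(¬q ↔ ((¬r ↔ p) ∨ (((¬t ∨ u) ↔ ¬q) → q)))}.
(¬q ↔ ((¬r ↔ p) ∨ (((¬t ∨ u) ↔ ¬q) → q))): β-rule — branch into ¬q, ((¬r ↔ p) ∨ (((¬t ∨ u) ↔ ¬q) → q))  //  ¬¬q, ¬((¬r ↔ p) ∨ (((¬t ∨ u) ↔ ¬q) → q)).
  branch 1 (add ¬q, ((¬r ↔ p) ∨ (((¬t ∨ u) ↔ ¬q) → q))):
    ((¬r ↔ p) ∨ (((¬t ∨ u) ↔ ¬q) → q)): β-rule — branch into (¬r ↔ p)  //  (((¬t ∨ u) ↔ ¬q) → q).
      branch 1.1 (add (¬r ↔ p)):
        (¬r ↔ p): β-rule — branch into ¬r, p  //  ¬¬r, ¬p.
          branch 1.1.1 (add ¬r, p):
            ○ open, literals {p=1, q=0, r=0}.
          branch 1.1.2 (add ¬¬r, ¬p):
            ○ open, literals {p=0, q=0, r=1}.
      branch 1.2 (add (((¬t ∨ u) ↔ ¬q) → q)):
        (((¬t ∨ u) ↔ ¬q) → q): β-rule — branch into ¬((¬t ∨ u) ↔ ¬q)  //  q.
          branch 1.2.1 (add ¬((¬t ∨ u) ↔ ¬q)):
            ¬((¬t ∨ u) ↔ ¬q): β-rule — branch into (¬t ∨ u), ¬¬q  //  ¬(¬t ∨ u), ¬q.
              branch 1.2.1.1 (add (¬t ∨ u), ¬¬q):
                × closes — contains both q and ¬q.
              branch 1.2.1.2 (add ¬(¬t ∨ u), ¬q):
                ¬(¬t ∨ u): α-rule — add ¬¬t, ¬u.
                ○ open, literals {q=0, t=1, u=0}.
          branch 1.2.2 (add q):
            × closes — contains both q and ¬q.
  branch 2 (add ¬¬q, ¬((¬r ↔ p) ∨ (((¬t ∨ u) ↔ ¬q) → q))):
    ¬((¬r ↔ p) ∨ (((¬t ∨ u) ↔ ¬q) → q)): α-rule — add ¬(¬r ↔ p), ¬(((¬t ∨ u) ↔ ¬q) → q).
    ¬(((¬t ∨ u) ↔ ¬q) → q): α-rule — add ((¬t ∨ u) ↔ ¬q), ¬q.
    × closes — contains both q and ¬q.
3 branches closed, 3 open.
Each open branch fixes some atoms; the unmentioned ones are free. Counting distinct full assignments: branch {p=1, q=0, r=0} (u, t, s) contributes 8 new; branch {p=0, q=0, r=1} (u, t, s) contributes 8 new; branch {q=0, t=1, u=0} (r, s, p) contributes 4 new. Total: 20.

20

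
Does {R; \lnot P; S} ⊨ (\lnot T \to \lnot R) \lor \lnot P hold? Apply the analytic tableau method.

Yes

Initial set: {R; \lnot P; S; \lnot ((\lnot T \to \lnot R) \lor \lnot P)}.
\lnot ((\lnot T \to \lnot R) \lor \lnot P): α-rule — add \lnot (\lnot T \to \lnot R), \lnot \lnot P.
× closes — contains both P and \lnot P.
All 1 branch closes.
Every branch closed, so the premises entail the conclusion.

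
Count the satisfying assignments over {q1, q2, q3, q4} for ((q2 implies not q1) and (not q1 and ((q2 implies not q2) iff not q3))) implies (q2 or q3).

Initial set: {(((q2 implies not q1) and (not q1 and ((q2 implies not q2) iff not q3))) implies (q2 or q3))}.
(((q2 implies not q1) and (not q1 and ((q2 implies not q2) iff not q3))) implies (q2 or q3)): β-rule — branch into not ((q2 implies not q1) and (not q1 and ((q2 implies not q2) iff not q3)))  //  (q2 or q3).
  branch 1 (add not ((q2 implies not q1) and (not q1 and ((q2 implies not q2) iff not q3)))):
    not ((q2 implies not q1) and (not q1 and ((q2 implies not q2) iff not q3))): β-rule — branch into not (q2 implies not q1)  //  not (not q1 and ((q2 implies not q2) iff not q3)).
      branch 1.1 (add not (q2 implies not q1)):
        not (q2 implies not q1): α-rule — add q2, not not q1.
        ○ open, literals {q1=1, q2=1}.
      branch 1.2 (add not (not q1 and ((q2 implies not q2) iff not q3))):
        not (not q1 and ((q2 implies not q2) iff not q3)): β-rule — branch into not not q1  //  not ((q2 implies not q2) iff not q3).
          branch 1.2.1 (add not not q1):
            ○ open, literals {q1=1}.
          branch 1.2.2 (add not ((q2 implies not q2) iff not q3)):
            not ((q2 implies not q2) iff not q3): β-rule — branch into (q2 implies not q2), not not q3  //  not (q2 implies not q2), not q3.
              branch 1.2.2.1 (add (q2 implies not q2), not not q3):
                (q2 implies not q2): β-rule — branch into not q2  //  not q2.
                  branch 1.2.2.1.1 (add not q2):
                    ○ open, literals {q2=0, q3=1}.
                  branch 1.2.2.1.2 (add not q2):
                    ○ open, literals {q2=0, q3=1}.
              branch 1.2.2.2 (add not (q2 implies not q2), not q3):
                not (q2 implies not q2): α-rule — add q2, not not q2.
                ○ open, literals {q2=1, q3=0}.
  branch 2 (add (q2 or q3)):
    (q2 or q3): β-rule — branch into q2  //  q3.
      branch 2.1 (add q2):
        ○ open, literals {q2=1}.
      branch 2.2 (add q3):
        ○ open, literals {q3=1}.
0 branches closed, 7 open.
Each open branch fixes some atoms; the unmentioned ones are free. Counting distinct full assignments: branch {q1=1, q2=1} (q3, q4) contributes 4 new; branch {q1=1} (q2, q3, q4) contributes 4 new; branch {q2=0, q3=1} (q1, q4) contributes 2 new; branch {q2=0, q3=1} (q1, q4) contributes 0 new; branch {q2=1, q3=0} (q1, q4) contributes 2 new; branch {q2=1} (q1, q3, q4) contributes 2 new; branch {q3=1} (q1, q2, q4) contributes 0 new. Total: 14.

14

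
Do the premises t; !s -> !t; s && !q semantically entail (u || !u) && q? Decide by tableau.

No

Initial set: {t; (!s -> !t); (s && !q); !((u || !u) && q)}.
(s && !q): α-rule — add s, !q.
(!s -> !t): β-rule — branch into !!s  //  !t.
  branch 1 (add !!s):
    !((u || !u) && q): β-rule — branch into !(u || !u)  //  !q.
      branch 1.1 (add !(u || !u)):
        !(u || !u): α-rule — add !u, !!u.
        × closes — contains both u and !u.
      branch 1.2 (add !q):
        ○ open, literals {q=false, s=true, t=true}.
  branch 2 (add !t):
    × closes — contains both t and !t.
2 branches closed, 1 open.
An open branch gives a countermodel: q=false, s=true, t=true (unmentioned atoms arbitrary); the premises hold there but the conclusion fails.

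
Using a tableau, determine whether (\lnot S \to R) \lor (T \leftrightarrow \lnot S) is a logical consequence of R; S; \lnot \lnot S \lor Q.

Yes

Initial set: {R; S; (\lnot \lnot S \lor Q); \lnot ((\lnot S \to R) \lor (T \leftrightarrow \lnot S))}.
\lnot ((\lnot S \to R) \lor (T \leftrightarrow \lnot S)): α-rule — add \lnot (\lnot S \to R), \lnot (T \leftrightarrow \lnot S).
\lnot (\lnot S \to R): α-rule — add \lnot S, \lnot R.
× closes — contains both S and \lnot S.
All 1 branch closes.
Every branch closed, so the premises entail the conclusion.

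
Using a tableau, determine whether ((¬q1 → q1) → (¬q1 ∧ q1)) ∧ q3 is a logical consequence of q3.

No

Initial set: {q3; ¬(((¬q1 → q1) → (¬q1 ∧ q1)) ∧ q3)}.
¬(((¬q1 → q1) → (¬q1 ∧ q1)) ∧ q3): β-rule — branch into ¬((¬q1 → q1) → (¬q1 ∧ q1))  //  ¬q3.
  branch 1 (add ¬((¬q1 → q1) → (¬q1 ∧ q1))):
    ¬((¬q1 → q1) → (¬q1 ∧ q1)): α-rule — add (¬q1 → q1), ¬(¬q1 ∧ q1).
    (¬q1 → q1): β-rule — branch into ¬¬q1  //  q1.
      branch 1.1 (add ¬¬q1):
        ¬(¬q1 ∧ q1): β-rule — branch into ¬¬q1  //  ¬q1.
          branch 1.1.1 (add ¬¬q1):
            ○ open, literals {q1=1, q3=1}.
          branch 1.1.2 (add ¬q1):
            × closes — contains both q1 and ¬q1.
      branch 1.2 (add q1):
        ¬(¬q1 ∧ q1): β-rule — branch into ¬¬q1  //  ¬q1.
          branch 1.2.1 (add ¬¬q1):
            ○ open, literals {q1=1, q3=1}.
          branch 1.2.2 (add ¬q1):
            × closes — contains both q1 and ¬q1.
  branch 2 (add ¬q3):
    × closes — contains both q3 and ¬q3.
3 branches closed, 2 open.
An open branch gives a countermodel: q1=1, q3=1 (unmentioned atoms arbitrary); the premises hold there but the conclusion fails.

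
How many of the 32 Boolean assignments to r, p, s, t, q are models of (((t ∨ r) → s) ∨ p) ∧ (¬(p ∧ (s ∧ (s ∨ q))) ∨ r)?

Initial set: {((((t ∨ r) → s) ∨ p) ∧ (¬(p ∧ (s ∧ (s ∨ q))) ∨ r))}.
((((t ∨ r) → s) ∨ p) ∧ (¬(p ∧ (s ∧ (s ∨ q))) ∨ r)): α-rule — add (((t ∨ r) → s) ∨ p), (¬(p ∧ (s ∧ (s ∨ q))) ∨ r).
(((t ∨ r) → s) ∨ p): β-rule — branch into ((t ∨ r) → s)  //  p.
  branch 1 (add ((t ∨ r) → s)):
    (¬(p ∧ (s ∧ (s ∨ q))) ∨ r): β-rule — branch into ¬(p ∧ (s ∧ (s ∨ q)))  //  r.
      branch 1.1 (add ¬(p ∧ (s ∧ (s ∨ q)))):
        ((t ∨ r) → s): β-rule — branch into ¬(t ∨ r)  //  s.
          branch 1.1.1 (add ¬(t ∨ r)):
            ¬(t ∨ r): α-rule — add ¬t, ¬r.
            ¬(p ∧ (s ∧ (s ∨ q))): β-rule — branch into ¬p  //  ¬(s ∧ (s ∨ q)).
              branch 1.1.1.1 (add ¬p):
                ○ open, literals {p=F, r=F, t=F}.
              branch 1.1.1.2 (add ¬(s ∧ (s ∨ q))):
                ¬(s ∧ (s ∨ q)): β-rule — branch into ¬s  //  ¬(s ∨ q).
                  branch 1.1.1.2.1 (add ¬s):
                    ○ open, literals {r=F, s=F, t=F}.
                  branch 1.1.1.2.2 (add ¬(s ∨ q)):
                    ¬(s ∨ q): α-rule — add ¬s, ¬q.
                    ○ open, literals {q=F, r=F, s=F, t=F}.
          branch 1.1.2 (add s):
            ¬(p ∧ (s ∧ (s ∨ q))): β-rule — branch into ¬p  //  ¬(s ∧ (s ∨ q)).
              branch 1.1.2.1 (add ¬p):
                ○ open, literals {p=F, s=T}.
              branch 1.1.2.2 (add ¬(s ∧ (s ∨ q))):
                ¬(s ∧ (s ∨ q)): β-rule — branch into ¬s  //  ¬(s ∨ q).
                  branch 1.1.2.2.1 (add ¬s):
                    × closes — contains both s and ¬s.
                  branch 1.1.2.2.2 (add ¬(s ∨ q)):
                    ¬(s ∨ q): α-rule — add ¬s, ¬q.
                    × closes — contains both s and ¬s.
      branch 1.2 (add r):
        ((t ∨ r) → s): β-rule — branch into ¬(t ∨ r)  //  s.
          branch 1.2.1 (add ¬(t ∨ r)):
            ¬(t ∨ r): α-rule — add ¬t, ¬r.
            × closes — contains both r and ¬r.
          branch 1.2.2 (add s):
            ○ open, literals {r=T, s=T}.
  branch 2 (add p):
    (¬(p ∧ (s ∧ (s ∨ q))) ∨ r): β-rule — branch into ¬(p ∧ (s ∧ (s ∨ q)))  //  r.
      branch 2.1 (add ¬(p ∧ (s ∧ (s ∨ q)))):
        ¬(p ∧ (s ∧ (s ∨ q))): β-rule — branch into ¬p  //  ¬(s ∧ (s ∨ q)).
          branch 2.1.1 (add ¬p):
            × closes — contains both p and ¬p.
          branch 2.1.2 (add ¬(s ∧ (s ∨ q))):
            ¬(s ∧ (s ∨ q)): β-rule — branch into ¬s  //  ¬(s ∨ q).
              branch 2.1.2.1 (add ¬s):
                ○ open, literals {p=T, s=F}.
              branch 2.1.2.2 (add ¬(s ∨ q)):
                ¬(s ∨ q): α-rule — add ¬s, ¬q.
                ○ open, literals {p=T, q=F, s=F}.
      branch 2.2 (add r):
        ○ open, literals {p=T, r=T}.
4 branches closed, 8 open.
Each open branch fixes some atoms; the unmentioned ones are free. Counting distinct full assignments: branch {p=F, r=F, t=F} (s, q) contributes 4 new; branch {r=F, s=F, t=F} (p, q) contributes 2 new; branch {q=F, r=F, s=F, t=F} (p) contributes 0 new; branch {p=F, s=T} (r, t, q) contributes 6 new; branch {r=T, s=T} (p, t, q) contributes 4 new; branch {p=T, s=F} (r, t, q) contributes 6 new; branch {p=T, q=F, s=F} (r, t) contributes 0 new; branch {p=T, r=T} (s, t, q) contributes 0 new. Total: 22.

22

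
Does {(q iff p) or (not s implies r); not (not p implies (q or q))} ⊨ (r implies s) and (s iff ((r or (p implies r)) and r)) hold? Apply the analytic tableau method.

Initial set: {((q iff p) or (not s implies r)); not (not p implies (q or q)); not ((r implies s) and (s iff ((r or (p implies r)) and r)))}.
not (not p implies (q or q)): α-rule — add not p, not (q or q).
not (q or q): α-rule — add not q, not q.
((q iff p) or (not s implies r)): β-rule — branch into (q iff p)  //  (not s implies r).
  branch 1 (add (q iff p)):
    not ((r implies s) and (s iff ((r or (p implies r)) and r))): β-rule — branch into not (r implies s)  //  not (s iff ((r or (p implies r)) and r)).
      branch 1.1 (add not (r implies s)):
        not (r implies s): α-rule — add r, not s.
        (q iff p): β-rule — branch into q, p  //  not q, not p.
          branch 1.1.1 (add q, p):
            × closes — contains both q and not q.
          branch 1.1.2 (add not q, not p):
            ○ open, literals {p=F, q=F, r=T, s=F}.
      branch 1.2 (add not (s iff ((r or (p implies r)) and r))):
        (q iff p): β-rule — branch into q, p  //  not q, not p.
          branch 1.2.1 (add q, p):
            × closes — contains both q and not q.
          branch 1.2.2 (add not q, not p):
            not (s iff ((r or (p implies r)) and r)): β-rule — branch into s, not ((r or (p implies r)) and r)  //  not s, ((r or (p implies r)) and r).
              branch 1.2.2.1 (add s, not ((r or (p implies r)) and r)):
                not ((r or (p implies r)) and r): β-rule — branch into not (r or (p implies r))  //  not r.
                  branch 1.2.2.1.1 (add not (r or (p implies r))):
                    not (r or (p implies r)): α-rule — add not r, not (p implies r).
                    not (p implies r): α-rule — add p, not r.
                    × closes — contains both p and not p.
                  branch 1.2.2.1.2 (add not r):
                    ○ open, literals {p=F, q=F, r=F, s=T}.
              branch 1.2.2.2 (add not s, ((r or (p implies r)) and r)):
                ((r or (p implies r)) and r): α-rule — add (r or (p implies r)), r.
                (r or (p implies r)): β-rule — branch into r  //  (p implies r).
                  branch 1.2.2.2.1 (add r):
                    ○ open, literals {p=F, q=F, r=T, s=F}.
                  branch 1.2.2.2.2 (add (p implies r)):
                    (p implies r): β-rule — branch into not p  //  r.
                      branch 1.2.2.2.2.1 (add not p):
                        ○ open, literals {p=F, q=F, r=T, s=F}.
                      branch 1.2.2.2.2.2 (add r):
                        ○ open, literals {p=F, q=F, r=T, s=F}.
  branch 2 (add (not s implies r)):
    not ((r implies s) and (s iff ((r or (p implies r)) and r))): β-rule — branch into not (r implies s)  //  not (s iff ((r or (p implies r)) and r)).
      branch 2.1 (add not (r implies s)):
        not (r implies s): α-rule — add r, not s.
        (not s implies r): β-rule — branch into not not s  //  r.
          branch 2.1.1 (add not not s):
            × closes — contains both s and not s.
          branch 2.1.2 (add r):
            ○ open, literals {p=F, q=F, r=T, s=F}.
      branch 2.2 (add not (s iff ((r or (p implies r)) and r))):
        (not s implies r): β-rule — branch into not not s  //  r.
          branch 2.2.1 (add not not s):
            not (s iff ((r or (p implies r)) and r)): β-rule — branch into s, not ((r or (p implies r)) and r)  //  not s, ((r or (p implies r)) and r).
              branch 2.2.1.1 (add s, not ((r or (p implies r)) and r)):
                not ((r or (p implies r)) and r): β-rule — branch into not (r or (p implies r))  //  not r.
                  branch 2.2.1.1.1 (add not (r or (p implies r))):
                    not (r or (p implies r)): α-rule — add not r, not (p implies r).
                    not (p implies r): α-rule — add p, not r.
                    × closes — contains both p and not p.
                  branch 2.2.1.1.2 (add not r):
                    ○ open, literals {p=F, q=F, r=F, s=T}.
              branch 2.2.1.2 (add not s, ((r or (p implies r)) and r)):
                × closes — contains both s and not s.
          branch 2.2.2 (add r):
            not (s iff ((r or (p implies r)) and r)): β-rule — branch into s, not ((r or (p implies r)) and r)  //  not s, ((r or (p implies r)) and r).
              branch 2.2.2.1 (add s, not ((r or (p implies r)) and r)):
                not ((r or (p implies r)) and r): β-rule — branch into not (r or (p implies r))  //  not r.
                  branch 2.2.2.1.1 (add not (r or (p implies r))):
                    not (r or (p implies r)): α-rule — add not r, not (p implies r).
                    × closes — contains both r and not r.
                  branch 2.2.2.1.2 (add not r):
                    × closes — contains both r and not r.
              branch 2.2.2.2 (add not s, ((r or (p implies r)) and r)):
                ((r or (p implies r)) and r): α-rule — add (r or (p implies r)), r.
                (r or (p implies r)): β-rule — branch into r  //  (p implies r).
                  branch 2.2.2.2.1 (add r):
                    ○ open, literals {p=F, q=F, r=T, s=F}.
                  branch 2.2.2.2.2 (add (p implies r)):
                    (p implies r): β-rule — branch into not p  //  r.
                      branch 2.2.2.2.2.1 (add not p):
                        ○ open, literals {p=F, q=F, r=T, s=F}.
                      branch 2.2.2.2.2.2 (add r):
                        ○ open, literals {p=F, q=F, r=T, s=F}.
8 branches closed, 10 open.
An open branch gives a countermodel: p=F, q=F, r=T, s=F (unmentioned atoms arbitrary); the premises hold there but the conclusion fails.

No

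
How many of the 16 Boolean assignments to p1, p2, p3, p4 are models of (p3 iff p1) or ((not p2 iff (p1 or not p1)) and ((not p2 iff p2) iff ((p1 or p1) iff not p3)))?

Initial set: {T ((p3 iff p1) or ((not p2 iff (p1 or not p1)) and ((not p2 iff p2) iff ((p1 or p1) iff not p3))))}.
T ((p3 iff p1) or ((not p2 iff (p1 or not p1)) and ((not p2 iff p2) iff ((p1 or p1) iff not p3)))): β-rule — branch into T (p3 iff p1)  //  T ((not p2 iff (p1 or not p1)) and ((not p2 iff p2) iff ((p1 or p1) iff not p3))).
  branch 1 (add T (p3 iff p1)):
    T (p3 iff p1): β-rule — branch into T p3, T p1  //  F p3, F p1.
      branch 1.1 (add T p3, T p1):
        ○ open, literals {p1=T, p3=T}.
      branch 1.2 (add F p3, F p1):
        ○ open, literals {p1=F, p3=F}.
  branch 2 (add T ((not p2 iff (p1 or not p1)) and ((not p2 iff p2) iff ((p1 or p1) iff not p3)))):
    T ((not p2 iff (p1 or not p1)) and ((not p2 iff p2) iff ((p1 or p1) iff not p3))): α-rule — add T (not p2 iff (p1 or not p1)), T ((not p2 iff p2) iff ((p1 or p1) iff not p3)).
    T (not p2 iff (p1 or not p1)): β-rule — branch into T not p2, T (p1 or not p1)  //  F not p2, F (p1 or not p1).
      branch 2.1 (add T not p2, T (p1 or not p1)):
        T ((not p2 iff p2) iff ((p1 or p1) iff not p3)): β-rule — branch into T (not p2 iff p2), T ((p1 or p1) iff not p3)  //  F (not p2 iff p2), F ((p1 or p1) iff not p3).
          branch 2.1.1 (add T (not p2 iff p2), T ((p1 or p1) iff not p3)):
            T (p1 or not p1): β-rule — branch into T p1  //  T not p1.
              branch 2.1.1.1 (add T p1):
                T (not p2 iff p2): β-rule — branch into T not p2, T p2  //  F not p2, F p2.
                  branch 2.1.1.1.1 (add T not p2, T p2):
                    × closes — contains both p2 and not p2.
                  branch 2.1.1.1.2 (add F not p2, F p2):
                    × closes — contains both p2 and not p2.
              branch 2.1.1.2 (add T not p1):
                T (not p2 iff p2): β-rule — branch into T not p2, T p2  //  F not p2, F p2.
                  branch 2.1.1.2.1 (add T not p2, T p2):
                    × closes — contains both p2 and not p2.
                  branch 2.1.1.2.2 (add F not p2, F p2):
                    × closes — contains both p2 and not p2.
          branch 2.1.2 (add F (not p2 iff p2), F ((p1 or p1) iff not p3)):
            T (p1 or not p1): β-rule — branch into T p1  //  T not p1.
              branch 2.1.2.1 (add T p1):
                F (not p2 iff p2): β-rule — branch into T not p2, F p2  //  F not p2, T p2.
                  branch 2.1.2.1.1 (add T not p2, F p2):
                    F ((p1 or p1) iff not p3): β-rule — branch into T (p1 or p1), F not p3  //  F (p1 or p1), T not p3.
                      branch 2.1.2.1.1.1 (add T (p1 or p1), F not p3):
                        T (p1 or p1): β-rule — branch into T p1  //  T p1.
                          branch 2.1.2.1.1.1.1 (add T p1):
                            ○ open, literals {p1=T, p2=F, p3=T}.
                          branch 2.1.2.1.1.1.2 (add T p1):
                            ○ open, literals {p1=T, p2=F, p3=T}.
                      branch 2.1.2.1.1.2 (add F (p1 or p1), T not p3):
                        F (p1 or p1): α-rule — add F p1, F p1.
                        × closes — contains both p1 and not p1.
                  branch 2.1.2.1.2 (add F not p2, T p2):
                    × closes — contains both p2 and not p2.
              branch 2.1.2.2 (add T not p1):
                F (not p2 iff p2): β-rule — branch into T not p2, F p2  //  F not p2, T p2.
                  branch 2.1.2.2.1 (add T not p2, F p2):
                    F ((p1 or p1) iff not p3): β-rule — branch into T (p1 or p1), F not p3  //  F (p1 or p1), T not p3.
                      branch 2.1.2.2.1.1 (add T (p1 or p1), F not p3):
                        T (p1 or p1): β-rule — branch into T p1  //  T p1.
                          branch 2.1.2.2.1.1.1 (add T p1):
                            × closes — contains both p1 and not p1.
                          branch 2.1.2.2.1.1.2 (add T p1):
                            × closes — contains both p1 and not p1.
                      branch 2.1.2.2.1.2 (add F (p1 or p1), T not p3):
                        F (p1 or p1): α-rule — add F p1, F p1.
                        ○ open, literals {p1=F, p2=F, p3=F}.
                  branch 2.1.2.2.2 (add F not p2, T p2):
                    × closes — contains both p2 and not p2.
      branch 2.2 (add F not p2, F (p1 or not p1)):
        F (p1 or not p1): α-rule — add F p1, F not p1.
        × closes — contains both p1 and not p1.
10 branches closed, 5 open.
Each open branch fixes some atoms; the unmentioned ones are free. Counting distinct full assignments: branch {p1=T, p3=T} (p2, p4) contributes 4 new; branch {p1=F, p3=F} (p2, p4) contributes 4 new; branch {p1=T, p2=F, p3=T} (p4) contributes 0 new; branch {p1=T, p2=F, p3=T} (p4) contributes 0 new; branch {p1=F, p2=F, p3=F} (p4) contributes 0 new. Total: 8.

8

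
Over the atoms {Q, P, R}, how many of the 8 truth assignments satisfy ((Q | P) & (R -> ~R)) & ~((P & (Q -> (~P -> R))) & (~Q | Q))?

1

Initial set: {(((Q | P) & (R -> ~R)) & ~((P & (Q -> (~P -> R))) & (~Q | Q)))}.
(((Q | P) & (R -> ~R)) & ~((P & (Q -> (~P -> R))) & (~Q | Q))): α-rule — add ((Q | P) & (R -> ~R)), ~((P & (Q -> (~P -> R))) & (~Q | Q)).
((Q | P) & (R -> ~R)): α-rule — add (Q | P), (R -> ~R).
~((P & (Q -> (~P -> R))) & (~Q | Q)): β-rule — branch into ~(P & (Q -> (~P -> R)))  //  ~(~Q | Q).
  branch 1 (add ~(P & (Q -> (~P -> R)))):
    (Q | P): β-rule — branch into Q  //  P.
      branch 1.1 (add Q):
        (R -> ~R): β-rule — branch into ~R  //  ~R.
          branch 1.1.1 (add ~R):
            ~(P & (Q -> (~P -> R))): β-rule — branch into ~P  //  ~(Q -> (~P -> R)).
              branch 1.1.1.1 (add ~P):
                ○ open, literals {P=false, Q=true, R=false}.
              branch 1.1.1.2 (add ~(Q -> (~P -> R))):
                ~(Q -> (~P -> R)): α-rule — add Q, ~(~P -> R).
                ~(~P -> R): α-rule — add ~P, ~R.
                ○ open, literals {P=false, Q=true, R=false}.
          branch 1.1.2 (add ~R):
            ~(P & (Q -> (~P -> R))): β-rule — branch into ~P  //  ~(Q -> (~P -> R)).
              branch 1.1.2.1 (add ~P):
                ○ open, literals {P=false, Q=true, R=false}.
              branch 1.1.2.2 (add ~(Q -> (~P -> R))):
                ~(Q -> (~P -> R)): α-rule — add Q, ~(~P -> R).
                ~(~P -> R): α-rule — add ~P, ~R.
                ○ open, literals {P=false, Q=true, R=false}.
      branch 1.2 (add P):
        (R -> ~R): β-rule — branch into ~R  //  ~R.
          branch 1.2.1 (add ~R):
            ~(P & (Q -> (~P -> R))): β-rule — branch into ~P  //  ~(Q -> (~P -> R)).
              branch 1.2.1.1 (add ~P):
                × closes — contains both P and ~P.
              branch 1.2.1.2 (add ~(Q -> (~P -> R))):
                ~(Q -> (~P -> R)): α-rule — add Q, ~(~P -> R).
                ~(~P -> R): α-rule — add ~P, ~R.
                × closes — contains both P and ~P.
          branch 1.2.2 (add ~R):
            ~(P & (Q -> (~P -> R))): β-rule — branch into ~P  //  ~(Q -> (~P -> R)).
              branch 1.2.2.1 (add ~P):
                × closes — contains both P and ~P.
              branch 1.2.2.2 (add ~(Q -> (~P -> R))):
                ~(Q -> (~P -> R)): α-rule — add Q, ~(~P -> R).
                ~(~P -> R): α-rule — add ~P, ~R.
                × closes — contains both P and ~P.
  branch 2 (add ~(~Q | Q)):
    ~(~Q | Q): α-rule — add ~~Q, ~Q.
    × closes — contains both Q and ~Q.
5 branches closed, 4 open.
Each open branch fixes some atoms; the unmentioned ones are free. Counting distinct full assignments: branch {P=false, Q=true, R=false} (none free) contributes 1 new; branch {P=false, Q=true, R=false} (none free) contributes 0 new; branch {P=false, Q=true, R=false} (none free) contributes 0 new; branch {P=false, Q=true, R=false} (none free) contributes 0 new. Total: 1.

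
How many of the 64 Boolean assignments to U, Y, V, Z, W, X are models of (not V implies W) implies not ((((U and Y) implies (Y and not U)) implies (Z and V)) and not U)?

Initial set: {((not V implies W) implies not ((((U and Y) implies (Y and not U)) implies (Z and V)) and not U))}.
((not V implies W) implies not ((((U and Y) implies (Y and not U)) implies (Z and V)) and not U)): β-rule — branch into not (not V implies W)  //  not ((((U and Y) implies (Y and not U)) implies (Z and V)) and not U).
  branch 1 (add not (not V implies W)):
    not (not V implies W): α-rule — add not V, not W.
    ○ open, literals {V=0, W=0}.
  branch 2 (add not ((((U and Y) implies (Y and not U)) implies (Z and V)) and not U)):
    not ((((U and Y) implies (Y and not U)) implies (Z and V)) and not U): β-rule — branch into not (((U and Y) implies (Y and not U)) implies (Z and V))  //  not not U.
      branch 2.1 (add not (((U and Y) implies (Y and not U)) implies (Z and V))):
        not (((U and Y) implies (Y and not U)) implies (Z and V)): α-rule — add ((U and Y) implies (Y and not U)), not (Z and V).
        ((U and Y) implies (Y and not U)): β-rule — branch into not (U and Y)  //  (Y and not U).
          branch 2.1.1 (add not (U and Y)):
            not (Z and V): β-rule — branch into not Z  //  not V.
              branch 2.1.1.1 (add not Z):
                not (U and Y): β-rule — branch into not U  //  not Y.
                  branch 2.1.1.1.1 (add not U):
                    ○ open, literals {U=0, Z=0}.
                  branch 2.1.1.1.2 (add not Y):
                    ○ open, literals {Y=0, Z=0}.
              branch 2.1.1.2 (add not V):
                not (U and Y): β-rule — branch into not U  //  not Y.
                  branch 2.1.1.2.1 (add not U):
                    ○ open, literals {U=0, V=0}.
                  branch 2.1.1.2.2 (add not Y):
                    ○ open, literals {V=0, Y=0}.
          branch 2.1.2 (add (Y and not U)):
            (Y and not U): α-rule — add Y, not U.
            not (Z and V): β-rule — branch into not Z  //  not V.
              branch 2.1.2.1 (add not Z):
                ○ open, literals {U=0, Y=1, Z=0}.
              branch 2.1.2.2 (add not V):
                ○ open, literals {U=0, V=0, Y=1}.
      branch 2.2 (add not not U):
        ○ open, literals {U=1}.
0 branches closed, 8 open.
Each open branch fixes some atoms; the unmentioned ones are free. Counting distinct full assignments: branch {V=0, W=0} (U, Y, Z, X) contributes 16 new; branch {U=0, Z=0} (Y, V, W, X) contributes 12 new; branch {Y=0, Z=0} (U, V, W, X) contributes 6 new; branch {U=0, V=0} (Y, Z, W, X) contributes 4 new; branch {V=0, Y=0} (U, Z, W, X) contributes 2 new; branch {U=0, Y=1, Z=0} (V, W, X) contributes 0 new; branch {U=0, V=0, Y=1} (Z, W, X) contributes 0 new; branch {U=1} (Y, V, Z, W, X) contributes 16 new. Total: 56.

56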